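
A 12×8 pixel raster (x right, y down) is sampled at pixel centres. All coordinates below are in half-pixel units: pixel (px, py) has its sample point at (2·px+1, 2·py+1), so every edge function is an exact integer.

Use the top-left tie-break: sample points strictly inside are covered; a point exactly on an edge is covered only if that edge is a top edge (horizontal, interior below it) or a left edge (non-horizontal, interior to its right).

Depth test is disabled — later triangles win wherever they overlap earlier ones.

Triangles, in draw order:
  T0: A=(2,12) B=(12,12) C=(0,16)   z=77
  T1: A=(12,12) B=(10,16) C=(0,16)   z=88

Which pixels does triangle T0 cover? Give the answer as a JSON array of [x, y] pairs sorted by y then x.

T0:
  2·area = 40
  edge (2, 12)→(12, 12): d=(10,0) top-left  bias=+0
  edge (12, 12)→(0, 16): d=(-12,4) right/bottom  bias=-1
  edge (0, 16)→(2, 12): d=(2,-4) top-left  bias=+0
    (10,4)@(21, 9): e=[-30,0,70] → ·  [on edge]
    (7,5)@(15, 11): e=[-10,0,50] → ·  [on edge]
    (1,6)@(3, 13): e=[10,24,6] → #
    (2,6)@(5, 13): e=[10,16,14] → #
    (3,6)@(7, 13): e=[10,8,22] → #
    (4,6)@(9, 13): e=[10,0,30] → ·  [on edge]
    (0,7)@(1, 15): e=[30,8,2] → #
    (1,7)@(3, 15): e=[30,0,10] → ·  [on edge]
    (2,7)@(5, 15): e=[30,-8,18] → ·
    (3,7)@(7, 15): e=[30,-16,26] → ·
  covered (4 px):
    · · · · · · · · · · · ·
    · · · · · · · · · · · ·
    · · · · · · · · · · · ·
    · · · · · · · · · · · ·
    · · · · · · · · · · · ·
    · · · · · · · · · · · ·
    · # # # · · · · · · · ·
    # · · · · · · · · · · ·
T1:
  2·area = 40
  edge (12, 12)→(10, 16): d=(-2,4) right/bottom  bias=-1
  edge (10, 16)→(0, 16): d=(-10,0) right/bottom  bias=-1
  edge (0, 16)→(12, 12): d=(12,-4) top-left  bias=+0
    (10,4)@(21, 9): e=[-30,70,0] → ·  [on edge]
    (7,5)@(15, 11): e=[-10,50,0] → ·  [on edge]
    (4,6)@(9, 13): e=[10,30,0] → #  [on edge]
    (5,6)@(11, 13): e=[2,30,8] → #
    (6,6)@(13, 13): e=[-6,30,16] → ·
    (1,7)@(3, 15): e=[30,10,0] → #  [on edge]
    (2,7)@(5, 15): e=[22,10,8] → #
    (3,7)@(7, 15): e=[14,10,16] → #
    (5,7)@(11, 15): e=[-2,10,32] → ·
  covered (6 px):
    · · · · · · · · · · · ·
    · · · · · · · · · · · ·
    · · · · · · · · · · · ·
    · · · · · · · · · · · ·
    · · · · · · · · · · · ·
    · · · · · · · · · · · ·
    · · · · # # · · · · · ·
    · # # # # · · · · · · ·

Answer: [[1,6],[2,6],[3,6],[0,7]]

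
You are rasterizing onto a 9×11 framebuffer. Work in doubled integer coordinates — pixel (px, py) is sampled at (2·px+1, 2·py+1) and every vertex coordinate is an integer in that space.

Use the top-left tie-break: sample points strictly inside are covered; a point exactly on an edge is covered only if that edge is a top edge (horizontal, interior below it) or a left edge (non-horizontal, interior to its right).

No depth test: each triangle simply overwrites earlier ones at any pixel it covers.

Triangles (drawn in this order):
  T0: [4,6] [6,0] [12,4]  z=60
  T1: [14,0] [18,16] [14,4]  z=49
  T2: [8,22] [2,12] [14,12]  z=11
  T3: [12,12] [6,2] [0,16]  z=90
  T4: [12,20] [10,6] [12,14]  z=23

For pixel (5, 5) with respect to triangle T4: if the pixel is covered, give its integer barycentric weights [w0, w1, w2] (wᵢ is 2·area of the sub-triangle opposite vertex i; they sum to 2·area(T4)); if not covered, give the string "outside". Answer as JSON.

T0:
  2·area = 44
  edge (4, 6)→(6, 0): d=(2,-6) top-left  bias=+0
  edge (6, 0)→(12, 4): d=(6,4) right/bottom  bias=-1
  edge (12, 4)→(4, 6): d=(-8,2) right/bottom  bias=-1
    (3,0)@(7, 1): e=[8,2,34] → X
    (4,0)@(9, 1): e=[20,-6,30] → .
    (2,1)@(5, 3): e=[0,22,22] → X  [on edge]
    (4,1)@(9, 3): e=[24,6,14] → X
    (5,1)@(11, 3): e=[36,-2,10] → .
    (2,2)@(5, 5): e=[4,34,6] → X
    (4,2)@(9, 5): e=[28,18,-2] → .
    (2,3)@(5, 7): e=[8,46,-10] → .
    (3,3)@(7, 7): e=[20,38,-14] → .
    (1,4)@(3, 9): e=[0,66,-22] → .  [on edge]
    (0,7)@(1, 15): e=[0,110,-66] → .  [on edge]
  covered (6 px):
    . . . X . . . . .
    . . X X X . . . .
    . . X X . . . . .
    . . . . . . . . .
    . . . . . . . . .
    . . . . . . . . .
    . . . . . . . . .
    . . . . . . . . .
    . . . . . . . . .
    . . . . . . . . .
    . . . . . . . . .
T1:
  2·area = 16
  edge (14, 0)→(18, 16): d=(4,16) right/bottom  bias=-1
  edge (18, 16)→(14, 4): d=(-4,-12) top-left  bias=+0
  edge (14, 4)→(14, 0): d=(0,-4) top-left  bias=+0
    (6,0)@(13, 1): e=[20,0,-4] → .  [on edge]
    (7,2)@(15, 5): e=[4,8,4] → X
    (8,2)@(17, 5): e=[-28,32,12] → .
    (7,3)@(15, 7): e=[12,0,4] → X  [on edge]
    (8,3)@(17, 7): e=[-20,24,12] → .
    (7,4)@(15, 9): e=[20,-8,4] → .
    (8,6)@(17, 13): e=[4,0,12] → X  [on edge]
    (8,7)@(17, 15): e=[12,-8,12] → .
  covered (3 px):
    . . . . . . . . .
    . . . . . . . . .
    . . . . . . . X .
    . . . . . . . X .
    . . . . . . . . .
    . . . . . . . . .
    . . . . . . . . X
    . . . . . . . . .
    . . . . . . . . .
    . . . . . . . . .
    . . . . . . . . .
T2:
  2·area = 120
  edge (8, 22)→(2, 12): d=(-6,-10) top-left  bias=+0
  edge (2, 12)→(14, 12): d=(12,0) top-left  bias=+0
  edge (14, 12)→(8, 22): d=(-6,10) right/bottom  bias=-1
    (8,3)@(17, 7): e=[180,-60,0] → .  [on edge]
    (1,6)@(3, 13): e=[4,12,104] → X
    (2,6)@(5, 13): e=[24,12,84] → X
    (3,6)@(7, 13): e=[44,12,64] → X
    (4,6)@(9, 13): e=[64,12,44] → X
    (5,6)@(11, 13): e=[84,12,24] → X
    (6,6)@(13, 13): e=[104,12,4] → X
    (7,6)@(15, 13): e=[124,12,-16] → .
    (1,7)@(3, 15): e=[-8,36,92] → .
    (2,7)@(5, 15): e=[12,36,72] → X
    (6,7)@(13, 15): e=[92,36,-8] → .
    (2,8)@(5, 17): e=[0,60,60] → X  [on edge]
    (5,8)@(11, 17): e=[60,60,0] → .  [on edge]
  covered (15 px):
    . . . . . . . . .
    . . . . . . . . .
    . . . . . . . . .
    . . . . . . . . .
    . . . . . . . . .
    . . . . . . . . .
    . X X X X X X . .
    . . X X X X . . .
    . . X X X . . . .
    . . . X X . . . .
    . . . . . . . . .
T3:
  2·area = 144  (B↔C swapped to make it positive)
  edge (12, 12)→(0, 16): d=(-12,4) right/bottom  bias=-1
  edge (0, 16)→(6, 2): d=(6,-14) top-left  bias=+0
  edge (6, 2)→(12, 12): d=(6,10) right/bottom  bias=-1
    (2,2)@(5, 5): e=[112,4,28] → X
    (3,2)@(7, 5): e=[104,32,8] → X
    (4,2)@(9, 5): e=[96,60,-12] → .
    (2,3)@(5, 7): e=[88,16,40] → X
    (4,3)@(9, 7): e=[72,72,0] → .  [on edge]
    (1,4)@(3, 9): e=[72,0,72] → X  [on edge]
    (4,4)@(9, 9): e=[48,84,12] → X
    (5,4)@(11, 9): e=[40,112,-8] → .
    (1,5)@(3, 11): e=[48,12,84] → X
    (5,5)@(11, 11): e=[16,124,4] → X
    (6,5)@(13, 11): e=[8,152,-16] → .
    (7,5)@(15, 11): e=[0,180,-36] → .  [on edge]
    (4,6)@(9, 13): e=[0,108,36] → .  [on edge]
    (1,7)@(3, 15): e=[0,36,108] → .  [on edge]
    (7,8)@(15, 17): e=[-72,216,0] → .  [on edge]
  covered (17 px):
    . . . . . . . . .
    . . . . . . . . .
    . . X X . . . . .
    . . X X . . . . .
    . X X X X . . . .
    . X X X X X . . .
    . X X X . . . . .
    X . . . . . . . .
    . . . . . . . . .
    . . . . . . . . .
    . . . . . . . . .
T4:
  2·area = 12
  edge (12, 20)→(10, 6): d=(-2,-14) top-left  bias=+0
  edge (10, 6)→(12, 14): d=(2,8) right/bottom  bias=-1
  edge (12, 14)→(12, 20): d=(0,6) right/bottom  bias=-1
    (5,5)@(11, 11): e=[4,2,6] → X
    (6,5)@(13, 11): e=[32,-14,-6] → .
    (5,6)@(11, 13): e=[0,6,6] → X  [on edge]
    (6,6)@(13, 13): e=[28,-10,-6] → .
    (5,7)@(11, 15): e=[-4,10,6] → .
  covered (2 px):
    . . . . . . . . .
    . . . . . . . . .
    . . . . . . . . .
    . . . . . . . . .
    . . . . . . . . .
    . . . . . X . . .
    . . . . . X . . .
    . . . . . . . . .
    . . . . . . . . .
    . . . . . . . . .
    . . . . . . . . .

Final: [2,6,4]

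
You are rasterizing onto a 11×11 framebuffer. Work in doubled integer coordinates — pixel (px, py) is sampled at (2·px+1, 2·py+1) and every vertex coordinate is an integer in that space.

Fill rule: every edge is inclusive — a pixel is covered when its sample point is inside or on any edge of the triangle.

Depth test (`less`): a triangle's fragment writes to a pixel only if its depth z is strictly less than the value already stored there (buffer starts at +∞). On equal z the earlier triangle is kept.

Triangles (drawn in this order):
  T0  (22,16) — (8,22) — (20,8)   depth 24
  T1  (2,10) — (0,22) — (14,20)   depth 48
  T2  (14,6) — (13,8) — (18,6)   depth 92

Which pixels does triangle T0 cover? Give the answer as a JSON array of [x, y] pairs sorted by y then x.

T0:
  2·area = 124
  edge (22, 16)→(8, 22): d=(-14,6) inclusive
  edge (8, 22)→(20, 8): d=(12,-14) inclusive
  edge (20, 8)→(22, 16): d=(2,8) inclusive
    (9,5)@(19, 11): e=[88,22,14] → X
    (10,5)@(21, 11): e=[76,50,-2] → .
    (8,6)@(17, 13): e=[72,18,34] → X
    (10,6)@(21, 13): e=[48,74,2] → X
    (7,7)@(15, 15): e=[56,14,54] → X
    (6,8)@(13, 17): e=[40,10,74] → X
    (10,8)@(21, 17): e=[-8,122,10] → .
    (5,9)@(11, 19): e=[24,6,94] → X
    (7,9)@(15, 19): e=[0,62,62] → X  [on edge]
    (8,9)@(17, 19): e=[-12,90,46] → .
    (9,9)@(19, 19): e=[-24,118,30] → .
    (4,10)@(9, 21): e=[8,2,114] → X
  covered (16 px):
    . . . . . . . . . . .
    . . . . . . . . . . .
    . . . . . . . . . . .
    . . . . . . . . . . .
    . . . . . . . . . . .
    . . . . . . . . . X .
    . . . . . . . . X X X
    . . . . . . . X X X X
    . . . . . . X X X X .
    . . . . . X X X . . .
    . . . . X . . . . . .
T1:
  2·area = 164  (B↔C swapped to make it positive)
  edge (2, 10)→(14, 20): d=(12,10) inclusive
  edge (14, 20)→(0, 22): d=(-14,2) inclusive
  edge (0, 22)→(2, 10): d=(2,-12) inclusive
    (1,5)@(3, 11): e=[2,148,14] → X
    (2,5)@(5, 11): e=[-18,144,38] → .
    (1,6)@(3, 13): e=[26,120,18] → X
    (2,6)@(5, 13): e=[6,116,42] → X
    (3,6)@(7, 13): e=[-14,112,66] → .
    (1,7)@(3, 15): e=[50,92,22] → X
    (3,7)@(7, 15): e=[10,84,70] → X
    (4,7)@(9, 15): e=[-10,80,94] → .
    (0,8)@(1, 17): e=[94,68,2] → X
    (4,8)@(9, 17): e=[14,52,98] → X
    (5,8)@(11, 17): e=[-6,48,122] → .
    (0,9)@(1, 19): e=[118,40,6] → X
    (10,9)@(21, 19): e=[-82,0,246] → .  [on edge]
    (3,10)@(7, 21): e=[82,0,82] → X  [on edge]
  covered (21 px):
    . . . . . . . . . . .
    . . . . . . . . . . .
    . . . . . . . . . . .
    . . . . . . . . . . .
    . . . . . . . . . . .
    . X . . . . . . . . .
    . X X . . . . . . . .
    . X X X . . . . . . .
    X X X X X . . . . . .
    X X X X X X . . . . .
    X X X X . . . . . . .
T2:
  2·area = 8  (B↔C swapped to make it positive)
  edge (14, 6)→(18, 6): d=(4,0) inclusive
  edge (18, 6)→(13, 8): d=(-5,2) inclusive
  edge (13, 8)→(14, 6): d=(1,-2) inclusive
    (7,3)@(15, 7): e=[4,1,3] → X
    (8,3)@(17, 7): e=[4,-3,7] → .
    (7,4)@(15, 9): e=[12,-9,5] → .
  covered (1 px):
    . . . . . . . . . . .
    . . . . . . . . . . .
    . . . . . . . . . . .
    . . . . . . . X . . .
    . . . . . . . . . . .
    . . . . . . . . . . .
    . . . . . . . . . . .
    . . . . . . . . . . .
    . . . . . . . . . . .
    . . . . . . . . . . .
    . . . . . . . . . . .

Result: [[9,5],[8,6],[9,6],[10,6],[7,7],[8,7],[9,7],[10,7],[6,8],[7,8],[8,8],[9,8],[5,9],[6,9],[7,9],[4,10]]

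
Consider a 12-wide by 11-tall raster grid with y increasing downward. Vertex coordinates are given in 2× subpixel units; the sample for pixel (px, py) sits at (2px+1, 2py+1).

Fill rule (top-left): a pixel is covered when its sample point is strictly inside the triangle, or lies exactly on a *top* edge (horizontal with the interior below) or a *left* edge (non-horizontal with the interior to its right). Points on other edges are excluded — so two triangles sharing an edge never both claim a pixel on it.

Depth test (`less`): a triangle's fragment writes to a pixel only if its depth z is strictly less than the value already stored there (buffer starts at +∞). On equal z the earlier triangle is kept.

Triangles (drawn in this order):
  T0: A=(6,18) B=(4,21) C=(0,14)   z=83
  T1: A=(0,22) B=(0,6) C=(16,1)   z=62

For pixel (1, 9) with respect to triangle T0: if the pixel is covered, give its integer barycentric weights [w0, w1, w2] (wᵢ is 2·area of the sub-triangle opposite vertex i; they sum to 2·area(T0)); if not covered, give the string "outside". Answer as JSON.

T0:
  2·area = 26
  edge (6, 18)→(4, 21): d=(-2,3) right/bottom  bias=-1
  edge (4, 21)→(0, 14): d=(-4,-7) top-left  bias=+0
  edge (0, 14)→(6, 18): d=(6,4) right/bottom  bias=-1
    (0,7)@(1, 15): e=[21,3,2] → █
    (1,7)@(3, 15): e=[15,17,-6] → ·
    (0,8)@(1, 17): e=[17,-5,14] → ·
    (1,8)@(3, 17): e=[11,9,6] → █
    (2,8)@(5, 17): e=[5,23,-2] → ·
    (1,9)@(3, 19): e=[7,1,18] → █
    (2,9)@(5, 19): e=[1,15,10] → █
    (3,9)@(7, 19): e=[-5,29,2] → ·
    (1,10)@(3, 21): e=[3,-7,30] → ·
    (2,10)@(5, 21): e=[-3,7,22] → ·
  covered (4 px):
    · · · · · · · · · · · ·
    · · · · · · · · · · · ·
    · · · · · · · · · · · ·
    · · · · · · · · · · · ·
    · · · · · · · · · · · ·
    · · · · · · · · · · · ·
    · · · · · · · · · · · ·
    █ · · · · · · · · · · ·
    · █ · · · · · · · · · ·
    · █ █ · · · · · · · · ·
    · · · · · · · · · · · ·
T1:
  2·area = 256
  edge (0, 22)→(0, 6): d=(0,-16) top-left  bias=+0
  edge (0, 6)→(16, 1): d=(16,-5) top-left  bias=+0
  edge (16, 1)→(0, 22): d=(-16,21) right/bottom  bias=-1
    (5,1)@(11, 3): e=[176,7,73] → █
    (6,1)@(13, 3): e=[208,17,31] → █
    (7,1)@(15, 3): e=[240,27,-11] → ·
    (2,2)@(5, 5): e=[80,9,167] → █
    (3,2)@(7, 5): e=[112,19,125] → █
    (4,2)@(9, 5): e=[144,29,83] → █
    (6,2)@(13, 5): e=[208,49,-1] → ·
    (0,3)@(1, 7): e=[16,21,219] → █
    (1,3)@(3, 7): e=[48,31,177] → █
    (6,3)@(13, 7): e=[208,81,-33] → ·
    (0,4)@(1, 9): e=[16,53,187] → █
    (5,4)@(11, 9): e=[176,103,-23] → ·
  covered (30 px):
    · · · · · · · · · · · ·
    · · · · · █ █ · · · · ·
    · · █ █ █ █ · · · · · ·
    █ █ █ █ █ █ · · · · · ·
    █ █ █ █ █ · · · · · · ·
    █ █ █ █ · · · · · · · ·
    █ █ █ · · · · · · · · ·
    █ █ █ · · · · · · · · ·
    █ █ · · · · · · · · · ·
    █ · · · · · · · · · · ·
    · · · · · · · · · · · ·

Result: [1,18,7]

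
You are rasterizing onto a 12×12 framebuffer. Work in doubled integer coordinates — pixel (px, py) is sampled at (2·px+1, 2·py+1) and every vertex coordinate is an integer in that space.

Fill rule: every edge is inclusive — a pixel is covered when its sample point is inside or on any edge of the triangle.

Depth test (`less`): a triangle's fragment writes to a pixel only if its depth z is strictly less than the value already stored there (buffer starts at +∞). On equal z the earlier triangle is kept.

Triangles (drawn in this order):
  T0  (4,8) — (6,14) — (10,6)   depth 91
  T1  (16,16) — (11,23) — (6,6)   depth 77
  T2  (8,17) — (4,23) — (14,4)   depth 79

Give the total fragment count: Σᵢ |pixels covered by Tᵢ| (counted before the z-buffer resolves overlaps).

T0:
  2·area = 40  (B↔C swapped to make it positive)
  edge (4, 8)→(10, 6): d=(6,-2) inclusive
  edge (10, 6)→(6, 14): d=(-4,8) inclusive
  edge (6, 14)→(4, 8): d=(-2,-6) inclusive
    (9,1)@(19, 3): e=[0,-60,100] → ·  [on edge]
    (1,2)@(3, 5): e=[-20,60,0] → ·  [on edge]
    (6,2)@(13, 5): e=[0,-20,60] → ·  [on edge]
    (3,3)@(7, 7): e=[0,20,20] → #  [on edge]
    (4,3)@(9, 7): e=[4,4,32] → #
    (5,3)@(11, 7): e=[8,-12,44] → ·
    (0,4)@(1, 9): e=[0,60,-20] → ·  [on edge]
    (2,4)@(5, 9): e=[8,28,4] → #
    (4,4)@(9, 9): e=[16,-4,28] → ·
    (2,5)@(5, 11): e=[20,20,0] → #  [on edge]
    (4,5)@(9, 11): e=[28,-12,24] → ·
    (2,6)@(5, 13): e=[32,12,-4] → ·
    (3,8)@(7, 17): e=[60,-20,0] → ·  [on edge]
    (4,11)@(9, 23): e=[100,-60,0] → ·  [on edge]
  covered (6 px):
    · · · · · · · · · · · ·
    · · · · · · · · · · · ·
    · · · · · · · · · · · ·
    · · · # # · · · · · · ·
    · · # # · · · · · · · ·
    · · # # · · · · · · · ·
    · · · · · · · · · · · ·
    · · · · · · · · · · · ·
    · · · · · · · · · · · ·
    · · · · · · · · · · · ·
    · · · · · · · · · · · ·
    · · · · · · · · · · · ·
T1:
  2·area = 120
  edge (16, 16)→(11, 23): d=(-5,7) inclusive
  edge (11, 23)→(6, 6): d=(-5,-17) inclusive
  edge (6, 6)→(16, 16): d=(10,10) inclusive
    (0,0)@(1, 1): e=[180,-60,0] → ·  [on edge]
    (1,1)@(3, 3): e=[156,-36,0] → ·  [on edge]
    (2,2)@(5, 5): e=[132,-12,0] → ·  [on edge]
    (3,3)@(7, 7): e=[108,12,0] → #  [on edge]
    (4,3)@(9, 7): e=[94,46,-20] → ·
    (3,4)@(7, 9): e=[98,2,20] → #
    (4,4)@(9, 9): e=[84,36,0] → #  [on edge]
    (5,4)@(11, 9): e=[70,70,-20] → ·
    (10,4)@(21, 9): e=[0,240,-120] → ·  [on edge]
    (3,5)@(7, 11): e=[88,-8,40] → ·
    (4,5)@(9, 11): e=[74,26,20] → #
    (5,5)@(11, 11): e=[60,60,0] → #  [on edge]
    (6,6)@(13, 13): e=[36,84,0] → #  [on edge]
    (7,7)@(15, 15): e=[12,108,0] → #  [on edge]
    (8,8)@(17, 17): e=[-12,132,0] → ·  [on edge]
    (9,9)@(19, 19): e=[-36,156,0] → ·  [on edge]
    (10,10)@(21, 21): e=[-60,180,0] → ·  [on edge]
    (5,11)@(11, 23): e=[0,0,120] → #  [on edge]
    (11,11)@(23, 23): e=[-84,204,0] → ·  [on edge]
  covered (19 px):
    · · · · · · · · · · · ·
    · · · · · · · · · · · ·
    · · · · · · · · · · · ·
    · · · # · · · · · · · ·
    · · · # # · · · · · · ·
    · · · · # # · · · · · ·
    · · · · # # # · · · · ·
    · · · · # # # # · · · ·
    · · · · · # # # · · · ·
    · · · · · # # · · · · ·
    · · · · · # · · · · · ·
    · · · · · # · · · · · ·
T2:
  2·area = 16
  edge (8, 17)→(4, 23): d=(-4,6) inclusive
  edge (4, 23)→(14, 4): d=(10,-19) inclusive
  edge (14, 4)→(8, 17): d=(-6,13) inclusive
  covered (0 px):
    · · · · · · · · · · · ·
    · · · · · · · · · · · ·
    · · · · · · · · · · · ·
    · · · · · · · · · · · ·
    · · · · · · · · · · · ·
    · · · · · · · · · · · ·
    · · · · · · · · · · · ·
    · · · · · · · · · · · ·
    · · · · · · · · · · · ·
    · · · · · · · · · · · ·
    · · · · · · · · · · · ·
    · · · · · · · · · · · ·

Answer: 25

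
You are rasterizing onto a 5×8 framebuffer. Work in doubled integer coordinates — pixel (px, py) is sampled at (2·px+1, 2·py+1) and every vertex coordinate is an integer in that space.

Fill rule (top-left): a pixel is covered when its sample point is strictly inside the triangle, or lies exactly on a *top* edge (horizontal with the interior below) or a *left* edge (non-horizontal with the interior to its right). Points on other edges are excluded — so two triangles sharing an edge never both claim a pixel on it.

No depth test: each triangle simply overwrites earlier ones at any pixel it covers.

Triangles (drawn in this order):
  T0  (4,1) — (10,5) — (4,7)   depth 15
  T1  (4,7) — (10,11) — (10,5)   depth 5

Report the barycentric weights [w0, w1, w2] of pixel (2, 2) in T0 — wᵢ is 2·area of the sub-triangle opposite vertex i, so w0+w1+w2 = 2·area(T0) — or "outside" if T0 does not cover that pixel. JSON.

T0:
  2·area = 36
  edge (4, 1)→(10, 5): d=(6,4) right/bottom  bias=-1
  edge (10, 5)→(4, 7): d=(-6,2) right/bottom  bias=-1
  edge (4, 7)→(4, 1): d=(0,-6) top-left  bias=+0
    (2,1)@(5, 3): e=[8,22,6] → #
    (3,1)@(7, 3): e=[0,18,18] → ·  [on edge]
    (2,2)@(5, 5): e=[20,10,6] → #
    (3,2)@(7, 5): e=[12,6,18] → #
    (4,2)@(9, 5): e=[4,2,30] → #
    (2,3)@(5, 7): e=[32,-2,6] → ·
    (3,3)@(7, 7): e=[24,-6,18] → ·
    (4,3)@(9, 7): e=[16,-10,30] → ·
  covered (4 px):
    · · · · ·
    · · # · ·
    · · # # #
    · · · · ·
    · · · · ·
    · · · · ·
    · · · · ·
    · · · · ·
T1:
  2·area = 36  (B↔C swapped to make it positive)
  edge (4, 7)→(10, 5): d=(6,-2) top-left  bias=+0
  edge (10, 5)→(10, 11): d=(0,6) right/bottom  bias=-1
  edge (10, 11)→(4, 7): d=(-6,-4) top-left  bias=+0
    (0,2)@(1, 5): e=[-18,54,0] → ·  [on edge]
    (2,3)@(5, 7): e=[2,30,4] → #
    (3,3)@(7, 7): e=[6,18,12] → #
    (4,3)@(9, 7): e=[10,6,20] → #
    (2,4)@(5, 9): e=[14,30,-8] → ·
    (3,4)@(7, 9): e=[18,18,0] → #  [on edge]
    (3,5)@(7, 11): e=[30,18,-12] → ·
    (4,5)@(9, 11): e=[34,6,-4] → ·
  covered (5 px):
    · · · · ·
    · · · · ·
    · · · · ·
    · · # # #
    · · · # #
    · · · · ·
    · · · · ·
    · · · · ·

Final: [10,6,20]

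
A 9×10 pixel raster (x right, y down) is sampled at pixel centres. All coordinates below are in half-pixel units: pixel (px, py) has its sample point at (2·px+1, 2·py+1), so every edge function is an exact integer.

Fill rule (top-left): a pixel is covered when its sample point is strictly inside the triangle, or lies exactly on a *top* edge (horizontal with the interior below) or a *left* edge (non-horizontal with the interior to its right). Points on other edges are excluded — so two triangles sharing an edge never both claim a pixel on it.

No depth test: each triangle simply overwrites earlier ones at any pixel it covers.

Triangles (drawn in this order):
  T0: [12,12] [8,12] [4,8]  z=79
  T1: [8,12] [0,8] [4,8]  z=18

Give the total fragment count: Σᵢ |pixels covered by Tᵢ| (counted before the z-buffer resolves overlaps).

T0:
  2·area = 16
  edge (12, 12)→(8, 12): d=(-4,0) right/bottom  bias=-1
  edge (8, 12)→(4, 8): d=(-4,-4) top-left  bias=+0
  edge (4, 8)→(12, 12): d=(8,4) right/bottom  bias=-1
    (0,2)@(1, 5): e=[28,0,-12] → ·  [on edge]
    (1,3)@(3, 7): e=[20,0,-4] → ·  [on edge]
    (2,4)@(5, 9): e=[12,0,4] → #  [on edge]
    (3,4)@(7, 9): e=[12,8,-4] → ·
    (2,5)@(5, 11): e=[4,-8,20] → ·
    (3,5)@(7, 11): e=[4,0,12] → #  [on edge]
    (4,5)@(9, 11): e=[4,8,4] → #
    (5,5)@(11, 11): e=[4,16,-4] → ·
    (3,6)@(7, 13): e=[-4,-8,28] → ·
    (4,6)@(9, 13): e=[-4,0,20] → ·  [on edge]
    (5,7)@(11, 15): e=[-12,0,28] → ·  [on edge]
    (6,8)@(13, 17): e=[-20,0,36] → ·  [on edge]
    (7,9)@(15, 19): e=[-28,0,44] → ·  [on edge]
  covered (3 px):
    · · · · · · · · ·
    · · · · · · · · ·
    · · · · · · · · ·
    · · · · · · · · ·
    · · # · · · · · ·
    · · · # # · · · ·
    · · · · · · · · ·
    · · · · · · · · ·
    · · · · · · · · ·
    · · · · · · · · ·
T1:
  2·area = 16
  edge (8, 12)→(0, 8): d=(-8,-4) top-left  bias=+0
  edge (0, 8)→(4, 8): d=(4,0) top-left  bias=+0
  edge (4, 8)→(8, 12): d=(4,4) right/bottom  bias=-1
    (0,2)@(1, 5): e=[28,-12,0] → ·  [on edge]
    (1,3)@(3, 7): e=[20,-4,0] → ·  [on edge]
    (1,4)@(3, 9): e=[4,4,8] → #
    (2,4)@(5, 9): e=[12,4,0] → ·  [on edge]
    (1,5)@(3, 11): e=[-12,12,16] → ·
    (3,5)@(7, 11): e=[4,12,0] → ·  [on edge]
    (4,6)@(9, 13): e=[-4,20,0] → ·  [on edge]
    (5,7)@(11, 15): e=[-12,28,0] → ·  [on edge]
    (6,8)@(13, 17): e=[-20,36,0] → ·  [on edge]
    (7,9)@(15, 19): e=[-28,44,0] → ·  [on edge]
  covered (1 px):
    · · · · · · · · ·
    · · · · · · · · ·
    · · · · · · · · ·
    · · · · · · · · ·
    · # · · · · · · ·
    · · · · · · · · ·
    · · · · · · · · ·
    · · · · · · · · ·
    · · · · · · · · ·
    · · · · · · · · ·

Answer: 4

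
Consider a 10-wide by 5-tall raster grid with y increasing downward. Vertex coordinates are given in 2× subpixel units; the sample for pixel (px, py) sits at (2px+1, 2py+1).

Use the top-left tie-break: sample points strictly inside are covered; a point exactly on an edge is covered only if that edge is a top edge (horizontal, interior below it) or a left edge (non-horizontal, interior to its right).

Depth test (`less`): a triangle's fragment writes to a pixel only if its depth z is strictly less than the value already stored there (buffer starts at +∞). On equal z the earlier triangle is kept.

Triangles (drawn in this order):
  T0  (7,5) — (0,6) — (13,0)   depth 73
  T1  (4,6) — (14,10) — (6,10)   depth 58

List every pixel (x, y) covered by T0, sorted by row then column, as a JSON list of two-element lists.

T0:
  2·area = 29
  edge (7, 5)→(0, 6): d=(-7,1) right/bottom  bias=-1
  edge (0, 6)→(13, 0): d=(13,-6) top-left  bias=+0
  edge (13, 0)→(7, 5): d=(-6,5) right/bottom  bias=-1
    (5,0)@(11, 1): e=[24,1,4] → X
    (6,0)@(13, 1): e=[22,13,-6] → .
    (3,1)@(7, 3): e=[14,3,12] → X
    (4,1)@(9, 3): e=[12,15,2] → X
    (5,1)@(11, 3): e=[10,27,-8] → .
    (1,2)@(3, 5): e=[4,5,20] → X
    (2,2)@(5, 5): e=[2,17,10] → X
    (3,2)@(7, 5): e=[0,29,0] → .  [on edge]
    (4,2)@(9, 5): e=[-2,41,-10] → .
    (1,3)@(3, 7): e=[-10,31,8] → .
    (2,3)@(5, 7): e=[-12,43,-2] → .
  covered (5 px):
    . . . . . X . . . .
    . . . X X . . . . .
    . X X . . . . . . .
    . . . . . . . . . .
    . . . . . . . . . .
T1:
  2·area = 32
  edge (4, 6)→(14, 10): d=(10,4) right/bottom  bias=-1
  edge (14, 10)→(6, 10): d=(-8,0) right/bottom  bias=-1
  edge (6, 10)→(4, 6): d=(-2,-4) top-left  bias=+0
    (2,3)@(5, 7): e=[6,24,2] → X
    (3,3)@(7, 7): e=[-2,24,10] → .
    (2,4)@(5, 9): e=[26,8,-2] → .
    (3,4)@(7, 9): e=[18,8,6] → X
    (4,4)@(9, 9): e=[10,8,14] → X
    (5,4)@(11, 9): e=[2,8,22] → X
    (6,4)@(13, 9): e=[-6,8,30] → .
  covered (4 px):
    . . . . . . . . . .
    . . . . . . . . . .
    . . . . . . . . . .
    . . X . . . . . . .
    . . . X X X . . . .

Result: [[5,0],[3,1],[4,1],[1,2],[2,2]]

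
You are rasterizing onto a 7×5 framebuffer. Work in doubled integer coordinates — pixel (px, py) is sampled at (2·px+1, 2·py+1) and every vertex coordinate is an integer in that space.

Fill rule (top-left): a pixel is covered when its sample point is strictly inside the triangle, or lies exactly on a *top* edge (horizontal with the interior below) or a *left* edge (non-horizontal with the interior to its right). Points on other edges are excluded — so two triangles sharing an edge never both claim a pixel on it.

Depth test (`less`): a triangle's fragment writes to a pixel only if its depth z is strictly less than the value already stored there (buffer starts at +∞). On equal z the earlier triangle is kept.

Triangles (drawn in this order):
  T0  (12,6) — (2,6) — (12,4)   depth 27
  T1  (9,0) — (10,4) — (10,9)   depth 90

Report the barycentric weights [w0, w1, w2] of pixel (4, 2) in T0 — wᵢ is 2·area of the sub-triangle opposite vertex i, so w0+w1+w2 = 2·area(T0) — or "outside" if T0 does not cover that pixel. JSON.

T0:
  2·area = 20
  edge (12, 6)→(2, 6): d=(-10,0) right/bottom  bias=-1
  edge (2, 6)→(12, 4): d=(10,-2) top-left  bias=+0
  edge (12, 4)→(12, 6): d=(0,2) right/bottom  bias=-1
    (3,2)@(7, 5): e=[10,0,10] → #  [on edge]
    (4,2)@(9, 5): e=[10,4,6] → #
    (5,2)@(11, 5): e=[10,8,2] → #
    (6,2)@(13, 5): e=[10,12,-2] → ·
    (3,3)@(7, 7): e=[-10,20,10] → ·
    (4,3)@(9, 7): e=[-10,24,6] → ·
    (5,3)@(11, 7): e=[-10,28,2] → ·
  covered (3 px):
    · · · · · · ·
    · · · · · · ·
    · · · # # # ·
    · · · · · · ·
    · · · · · · ·
T1:
  2·area = 5
  edge (9, 0)→(10, 4): d=(1,4) right/bottom  bias=-1
  edge (10, 4)→(10, 9): d=(0,5) right/bottom  bias=-1
  edge (10, 9)→(9, 0): d=(-1,-9) top-left  bias=+0
  covered (0 px):
    · · · · · · ·
    · · · · · · ·
    · · · · · · ·
    · · · · · · ·
    · · · · · · ·

Result: [4,6,10]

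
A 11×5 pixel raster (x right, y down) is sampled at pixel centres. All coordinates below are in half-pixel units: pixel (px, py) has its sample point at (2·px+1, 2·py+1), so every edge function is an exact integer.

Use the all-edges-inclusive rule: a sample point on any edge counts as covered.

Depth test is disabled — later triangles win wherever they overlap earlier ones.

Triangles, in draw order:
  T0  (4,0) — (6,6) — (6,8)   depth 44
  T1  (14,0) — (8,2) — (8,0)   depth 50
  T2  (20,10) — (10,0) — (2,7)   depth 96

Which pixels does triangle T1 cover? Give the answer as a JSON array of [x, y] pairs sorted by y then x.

T0:
  2·area = 4
  edge (4, 0)→(6, 6): d=(2,6) inclusive
  edge (6, 6)→(6, 8): d=(0,2) inclusive
  edge (6, 8)→(4, 0): d=(-2,-8) inclusive
    (2,1)@(5, 3): e=[0,2,2] → X  [on edge]
    (3,1)@(7, 3): e=[-12,-2,18] → .
    (2,2)@(5, 5): e=[4,2,-2] → .
    (3,4)@(7, 9): e=[0,-2,6] → .  [on edge]
  covered (1 px):
    . . . . . . . . . . .
    . . X . . . . . . . .
    . . . . . . . . . . .
    . . . . . . . . . . .
    . . . . . . . . . . .
T1:
  2·area = 12
  edge (14, 0)→(8, 2): d=(-6,2) inclusive
  edge (8, 2)→(8, 0): d=(0,-2) inclusive
  edge (8, 0)→(14, 0): d=(6,0) inclusive
    (4,0)@(9, 1): e=[4,2,6] → X
    (5,0)@(11, 1): e=[0,6,6] → X  [on edge]
    (6,0)@(13, 1): e=[-4,10,6] → .
    (2,1)@(5, 3): e=[0,-6,18] → .  [on edge]
    (4,1)@(9, 3): e=[-8,2,18] → .
    (5,1)@(11, 3): e=[-12,6,18] → .
  covered (2 px):
    . . . . X X . . . . .
    . . . . . . . . . . .
    . . . . . . . . . . .
    . . . . . . . . . . .
    . . . . . . . . . . .
T2:
  2·area = 150  (B↔C swapped to make it positive)
  edge (20, 10)→(2, 7): d=(-18,-3) inclusive
  edge (2, 7)→(10, 0): d=(8,-7) inclusive
  edge (10, 0)→(20, 10): d=(10,10) inclusive
    (4,0)@(9, 1): e=[129,1,20] → X
    (5,0)@(11, 1): e=[135,15,0] → X  [on edge]
    (6,0)@(13, 1): e=[141,29,-20] → .
    (3,1)@(7, 3): e=[87,3,60] → X
    (6,1)@(13, 3): e=[105,45,0] → X  [on edge]
    (7,1)@(15, 3): e=[111,59,-20] → .
    (2,2)@(5, 5): e=[45,5,100] → X
    (7,2)@(15, 5): e=[75,75,0] → X  [on edge]
    (8,2)@(17, 5): e=[81,89,-20] → .
    (1,3)@(3, 7): e=[3,7,140] → X
    (8,3)@(17, 7): e=[45,105,0] → X  [on edge]
    (9,3)@(19, 7): e=[51,119,-20] → .
    (9,4)@(19, 9): e=[15,135,0] → X  [on edge]
  covered (23 px):
    . . . . X X . . . . .
    . . . X X X X . . . .
    . . X X X X X X . . .
    . X X X X X X X X . .
    . . . . . . . X X X .

Result: [[4,0],[5,0]]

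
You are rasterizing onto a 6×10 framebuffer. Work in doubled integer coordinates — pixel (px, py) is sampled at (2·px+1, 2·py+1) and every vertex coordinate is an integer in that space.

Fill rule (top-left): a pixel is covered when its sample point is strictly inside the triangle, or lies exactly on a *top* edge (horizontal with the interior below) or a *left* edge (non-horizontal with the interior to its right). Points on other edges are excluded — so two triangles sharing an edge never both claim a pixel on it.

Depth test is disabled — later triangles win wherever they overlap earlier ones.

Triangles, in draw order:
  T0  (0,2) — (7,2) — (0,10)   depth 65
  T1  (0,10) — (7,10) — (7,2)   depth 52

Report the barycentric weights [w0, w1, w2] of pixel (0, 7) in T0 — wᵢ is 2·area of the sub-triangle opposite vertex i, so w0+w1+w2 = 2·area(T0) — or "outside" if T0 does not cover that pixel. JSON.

T0:
  2·area = 56
  edge (0, 2)→(7, 2): d=(7,0) top-left  bias=+0
  edge (7, 2)→(0, 10): d=(-7,8) right/bottom  bias=-1
  edge (0, 10)→(0, 2): d=(0,-8) top-left  bias=+0
    (0,1)@(1, 3): e=[7,41,8] → █
    (1,1)@(3, 3): e=[7,25,24] → █
    (2,1)@(5, 3): e=[7,9,40] → █
    (3,1)@(7, 3): e=[7,-7,56] → ·
    (0,2)@(1, 5): e=[21,27,8] → █
    (2,2)@(5, 5): e=[21,-5,40] → ·
    (0,3)@(1, 7): e=[35,13,8] → █
    (1,3)@(3, 7): e=[35,-3,24] → ·
    (0,4)@(1, 9): e=[49,-1,8] → ·
  covered (6 px):
    · · · · · ·
    █ █ █ · · ·
    █ █ · · · ·
    █ · · · · ·
    · · · · · ·
    · · · · · ·
    · · · · · ·
    · · · · · ·
    · · · · · ·
    · · · · · ·
T1:
  2·area = 56  (B↔C swapped to make it positive)
  edge (0, 10)→(7, 2): d=(7,-8) top-left  bias=+0
  edge (7, 2)→(7, 10): d=(0,8) right/bottom  bias=-1
  edge (7, 10)→(0, 10): d=(-7,0) right/bottom  bias=-1
    (3,0)@(7, 1): e=[-7,0,63] → ·  [on edge]
    (3,1)@(7, 3): e=[7,0,49] → ·  [on edge]
    (2,2)@(5, 5): e=[5,16,35] → █
    (3,2)@(7, 5): e=[21,0,35] → ·  [on edge]
    (1,3)@(3, 7): e=[3,32,21] → █
    (3,3)@(7, 7): e=[35,0,21] → ·  [on edge]
    (0,4)@(1, 9): e=[1,48,7] → █
    (3,4)@(7, 9): e=[49,0,7] → ·  [on edge]
    (0,5)@(1, 11): e=[15,48,-7] → ·
    (1,5)@(3, 11): e=[31,32,-7] → ·
    (2,5)@(5, 11): e=[47,16,-7] → ·
    (3,5)@(7, 11): e=[63,0,-7] → ·  [on edge]
    (3,6)@(7, 13): e=[77,0,-21] → ·  [on edge]
    (3,7)@(7, 15): e=[91,0,-35] → ·  [on edge]
    (3,8)@(7, 17): e=[105,0,-49] → ·  [on edge]
    (3,9)@(7, 19): e=[119,0,-63] → ·  [on edge]
  covered (6 px):
    · · · · · ·
    · · · · · ·
    · · █ · · ·
    · █ █ · · ·
    █ █ █ · · ·
    · · · · · ·
    · · · · · ·
    · · · · · ·
    · · · · · ·
    · · · · · ·

Final: "outside"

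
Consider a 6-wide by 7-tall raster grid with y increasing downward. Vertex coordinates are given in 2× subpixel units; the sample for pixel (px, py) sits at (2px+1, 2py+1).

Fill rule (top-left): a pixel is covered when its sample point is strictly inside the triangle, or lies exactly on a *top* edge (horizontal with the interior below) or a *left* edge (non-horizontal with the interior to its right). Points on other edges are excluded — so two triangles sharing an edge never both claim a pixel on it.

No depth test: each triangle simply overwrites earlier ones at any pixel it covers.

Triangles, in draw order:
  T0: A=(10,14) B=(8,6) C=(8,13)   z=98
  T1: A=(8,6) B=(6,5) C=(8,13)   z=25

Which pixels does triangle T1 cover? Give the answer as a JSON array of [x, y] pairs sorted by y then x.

T0:
  2·area = 14  (B↔C swapped to make it positive)
  edge (10, 14)→(8, 13): d=(-2,-1) top-left  bias=+0
  edge (8, 13)→(8, 6): d=(0,-7) top-left  bias=+0
  edge (8, 6)→(10, 14): d=(2,8) right/bottom  bias=-1
    (4,5)@(9, 11): e=[5,7,2] → #
    (5,5)@(11, 11): e=[7,21,-14] → ·
    (4,6)@(9, 13): e=[1,7,6] → #
    (5,6)@(11, 13): e=[3,21,-10] → ·
  covered (2 px):
    · · · · · ·
    · · · · · ·
    · · · · · ·
    · · · · · ·
    · · · · · ·
    · · · · # ·
    · · · · # ·
T1:
  2·area = 14  (B↔C swapped to make it positive)
  edge (8, 6)→(8, 13): d=(0,7) right/bottom  bias=-1
  edge (8, 13)→(6, 5): d=(-2,-8) top-left  bias=+0
  edge (6, 5)→(8, 6): d=(2,1) right/bottom  bias=-1
    (2,0)@(5, 1): e=[21,0,-7] → ·  [on edge]
    (3,3)@(7, 7): e=[7,4,3] → #
    (4,3)@(9, 7): e=[-7,20,1] → ·
    (3,4)@(7, 9): e=[7,0,7] → #  [on edge]
    (4,4)@(9, 9): e=[-7,16,5] → ·
    (3,5)@(7, 11): e=[7,-4,11] → ·
  covered (2 px):
    · · · · · ·
    · · · · · ·
    · · · · · ·
    · · · # · ·
    · · · # · ·
    · · · · · ·
    · · · · · ·

Answer: [[3,3],[3,4]]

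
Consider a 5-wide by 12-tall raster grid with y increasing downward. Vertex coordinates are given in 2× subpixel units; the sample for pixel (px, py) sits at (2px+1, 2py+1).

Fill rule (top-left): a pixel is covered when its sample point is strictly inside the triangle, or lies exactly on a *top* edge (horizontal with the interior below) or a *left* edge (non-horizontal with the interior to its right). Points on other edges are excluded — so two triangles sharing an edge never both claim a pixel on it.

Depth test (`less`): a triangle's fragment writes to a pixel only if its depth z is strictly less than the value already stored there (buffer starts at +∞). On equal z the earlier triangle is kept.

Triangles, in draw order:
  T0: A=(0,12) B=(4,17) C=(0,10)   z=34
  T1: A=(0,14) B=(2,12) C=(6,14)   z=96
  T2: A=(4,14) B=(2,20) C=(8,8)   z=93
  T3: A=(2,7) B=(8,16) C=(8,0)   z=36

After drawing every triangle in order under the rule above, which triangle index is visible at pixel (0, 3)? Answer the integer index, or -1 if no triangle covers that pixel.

T0:
  2·area = 8  (B↔C swapped to make it positive)
  edge (0, 12)→(0, 10): d=(0,-2) top-left  bias=+0
  edge (0, 10)→(4, 17): d=(4,7) right/bottom  bias=-1
  edge (4, 17)→(0, 12): d=(-4,-5) top-left  bias=+0
    (0,6)@(1, 13): e=[2,5,1] → X
    (1,6)@(3, 13): e=[6,-9,11] → .
    (0,7)@(1, 15): e=[2,13,-7] → .
  covered (1 px):
    . . . . .
    . . . . .
    . . . . .
    . . . . .
    . . . . .
    . . . . .
    X . . . .
    . . . . .
    . . . . .
    . . . . .
    . . . . .
    . . . . .
T1:
  2·area = 12
  edge (0, 14)→(2, 12): d=(2,-2) top-left  bias=+0
  edge (2, 12)→(6, 14): d=(4,2) right/bottom  bias=-1
  edge (6, 14)→(0, 14): d=(-6,0) right/bottom  bias=-1
    (4,2)@(9, 5): e=[0,-42,54] → .  [on edge]
    (3,3)@(7, 7): e=[0,-30,42] → .  [on edge]
    (2,4)@(5, 9): e=[0,-18,30] → .  [on edge]
    (1,5)@(3, 11): e=[0,-6,18] → .  [on edge]
    (0,6)@(1, 13): e=[0,6,6] → X  [on edge]
    (1,6)@(3, 13): e=[4,2,6] → X
    (2,6)@(5, 13): e=[8,-2,6] → .
    (0,7)@(1, 15): e=[4,14,-6] → .
    (1,7)@(3, 15): e=[8,10,-6] → .
  covered (2 px):
    . . . . .
    . . . . .
    . . . . .
    . . . . .
    . . . . .
    . . . . .
    X X . . .
    . . . . .
    . . . . .
    . . . . .
    . . . . .
    . . . . .
T2:
  2·area = 12  (B↔C swapped to make it positive)
  edge (4, 14)→(8, 8): d=(4,-6) top-left  bias=+0
  edge (8, 8)→(2, 20): d=(-6,12) right/bottom  bias=-1
  edge (2, 20)→(4, 14): d=(2,-6) top-left  bias=+0
    (3,2)@(7, 5): e=[-18,30,0] → .  [on edge]
    (2,5)@(5, 11): e=[-6,18,0] → .  [on edge]
    (2,6)@(5, 13): e=[2,6,4] → X
    (3,6)@(7, 13): e=[14,-18,16] → .
    (2,7)@(5, 15): e=[10,-6,8] → .
    (1,8)@(3, 17): e=[6,6,0] → X  [on edge]
    (2,8)@(5, 17): e=[18,-18,12] → .
    (1,9)@(3, 19): e=[14,-6,4] → .
    (0,11)@(1, 23): e=[18,-6,0] → .  [on edge]
  covered (2 px):
    . . . . .
    . . . . .
    . . . . .
    . . . . .
    . . . . .
    . . . . .
    . . X . .
    . . . . .
    . X . . .
    . . . . .
    . . . . .
    . . . . .
T3:
  2·area = 96  (B↔C swapped to make it positive)
  edge (2, 7)→(8, 0): d=(6,-7) top-left  bias=+0
  edge (8, 0)→(8, 16): d=(0,16) right/bottom  bias=-1
  edge (8, 16)→(2, 7): d=(-6,-9) top-left  bias=+0
    (3,1)@(7, 3): e=[11,16,69] → X
    (4,1)@(9, 3): e=[25,-16,87] → .
    (2,2)@(5, 5): e=[9,48,39] → X
    (4,2)@(9, 5): e=[37,-16,75] → .
    (1,3)@(3, 7): e=[7,80,9] → X
    (4,3)@(9, 7): e=[49,-16,63] → .
    (1,4)@(3, 9): e=[19,80,-3] → .
    (2,4)@(5, 9): e=[33,48,15] → X
    (4,4)@(9, 9): e=[61,-16,51] → .
    (2,5)@(5, 11): e=[45,48,3] → X
    (4,5)@(9, 11): e=[73,-16,39] → .
    (2,6)@(5, 13): e=[57,48,-9] → .
  covered (11 px):
    . . . . .
    . . . X .
    . . X X .
    . X X X .
    . . X X .
    . . X X .
    . . . X .
    . . . . .
    . . . . .
    . . . . .
    . . . . .
    . . . . .

Z-buffer (winner per pixel, '.' = empty):
  . . . . .
  . . . 3 .
  . . 3 3 .
  . 3 3 3 .
  . . 3 3 .
  . . 3 3 .
  0 1 2 3 .
  . . . . .
  . 2 . . .
  . . . . .
  . . . . .
  . . . . .

Result: -1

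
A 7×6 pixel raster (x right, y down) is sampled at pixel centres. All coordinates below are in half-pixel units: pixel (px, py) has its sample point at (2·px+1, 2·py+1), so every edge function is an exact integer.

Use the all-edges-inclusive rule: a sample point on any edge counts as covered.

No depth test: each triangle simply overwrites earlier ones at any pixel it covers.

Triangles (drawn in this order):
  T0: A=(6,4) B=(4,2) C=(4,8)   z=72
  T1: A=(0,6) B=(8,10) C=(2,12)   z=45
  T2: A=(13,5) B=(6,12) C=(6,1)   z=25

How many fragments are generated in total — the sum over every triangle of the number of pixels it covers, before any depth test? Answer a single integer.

T0:
  2·area = 12  (B↔C swapped to make it positive)
  edge (6, 4)→(4, 8): d=(-2,4) inclusive
  edge (4, 8)→(4, 2): d=(0,-6) inclusive
  edge (4, 2)→(6, 4): d=(2,2) inclusive
    (1,0)@(3, 1): e=[18,-6,0] → ·  [on edge]
    (2,1)@(5, 3): e=[6,6,0] → █  [on edge]
    (3,1)@(7, 3): e=[-2,18,-4] → ·
    (2,2)@(5, 5): e=[2,6,4] → █
    (3,2)@(7, 5): e=[-6,18,0] → ·  [on edge]
    (2,3)@(5, 7): e=[-2,6,8] → ·
    (4,3)@(9, 7): e=[-18,30,0] → ·  [on edge]
    (5,4)@(11, 9): e=[-30,42,0] → ·  [on edge]
    (6,5)@(13, 11): e=[-42,54,0] → ·  [on edge]
  covered (2 px):
    · · · · · · ·
    · · █ · · · ·
    · · █ · · · ·
    · · · · · · ·
    · · · · · · ·
    · · · · · · ·
T1:
  2·area = 40
  edge (0, 6)→(8, 10): d=(8,4) inclusive
  edge (8, 10)→(2, 12): d=(-6,2) inclusive
  edge (2, 12)→(0, 6): d=(-2,-6) inclusive
    (0,3)@(1, 7): e=[4,32,4] → █
    (1,3)@(3, 7): e=[-4,28,16] → ·
    (0,4)@(1, 9): e=[20,20,0] → █  [on edge]
    (1,4)@(3, 9): e=[12,16,12] → █
    (2,4)@(5, 9): e=[4,12,24] → █
    (3,4)@(7, 9): e=[-4,8,36] → ·
    (5,4)@(11, 9): e=[-20,0,60] → ·  [on edge]
    (0,5)@(1, 11): e=[36,8,-4] → ·
    (1,5)@(3, 11): e=[28,4,8] → █
    (2,5)@(5, 11): e=[20,0,20] → █  [on edge]
    (3,5)@(7, 11): e=[12,-4,32] → ·
  covered (6 px):
    · · · · · · ·
    · · · · · · ·
    · · · · · · ·
    █ · · · · · ·
    █ █ █ · · · ·
    · █ █ · · · ·
T2:
  2·area = 77
  edge (13, 5)→(6, 12): d=(-7,7) inclusive
  edge (6, 12)→(6, 1): d=(0,-11) inclusive
  edge (6, 1)→(13, 5): d=(7,4) inclusive
    (3,1)@(7, 3): e=[56,11,10] → █
    (4,1)@(9, 3): e=[42,33,2] → █
    (5,1)@(11, 3): e=[28,55,-6] → ·
    (3,2)@(7, 5): e=[42,11,24] → █
    (5,2)@(11, 5): e=[14,55,8] → █
    (6,2)@(13, 5): e=[0,77,0] → █  [on edge]
    (3,3)@(7, 7): e=[28,11,38] → █
    (5,3)@(11, 7): e=[0,55,22] → █  [on edge]
    (6,3)@(13, 7): e=[-14,77,14] → ·
    (3,4)@(7, 9): e=[14,11,52] → █
    (4,4)@(9, 9): e=[0,33,44] → █  [on edge]
    (5,4)@(11, 9): e=[-14,55,36] → ·
    (3,5)@(7, 11): e=[0,11,66] → █  [on edge]
  covered (12 px):
    · · · · · · ·
    · · · █ █ · ·
    · · · █ █ █ █
    · · · █ █ █ ·
    · · · █ █ · ·
    · · · █ · · ·

Final: 20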